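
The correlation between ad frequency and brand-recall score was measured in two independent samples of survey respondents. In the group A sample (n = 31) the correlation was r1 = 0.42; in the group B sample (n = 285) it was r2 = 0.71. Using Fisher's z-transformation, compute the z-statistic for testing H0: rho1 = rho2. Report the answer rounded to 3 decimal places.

Fisher z-transforms: z1 = atanh(0.42) = 0.447692, z2 = atanh(0.71) = 0.887184; difference d = -0.439492
Var(d) = 1/28 + 1/282 = 0.0357143 + 0.0035461 = 0.0392604
z = d/√Var(d) = -0.439492 / √0.0392604 = -0.439492 / 0.198142 = -2.218

-2.218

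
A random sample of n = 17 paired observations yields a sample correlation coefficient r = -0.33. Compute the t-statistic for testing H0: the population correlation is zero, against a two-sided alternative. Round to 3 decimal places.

-1.354

1 − r² = 1 − 0.1089 = 0.8911;  √(1−r²) = 0.943981
√(n−2) = √15 = 3.872983
t = r·√(n−2)/√(1−r²) = -0.33 · 3.872983 / 0.943981 = -1.354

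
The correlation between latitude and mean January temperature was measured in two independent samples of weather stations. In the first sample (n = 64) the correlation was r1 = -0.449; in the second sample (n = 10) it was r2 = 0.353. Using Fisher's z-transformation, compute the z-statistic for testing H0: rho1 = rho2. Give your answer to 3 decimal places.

-2.136

Fisher z-transforms: z1 = atanh(-0.449) = -0.483447, z2 = atanh(0.353) = 0.368867; difference d = -0.852314
Var(d) = 1/61 + 1/7 = 0.0163934 + 0.1428571 = 0.1592505
z = d/√Var(d) = -0.852314 / √0.1592505 = -0.852314 / 0.399062 = -2.136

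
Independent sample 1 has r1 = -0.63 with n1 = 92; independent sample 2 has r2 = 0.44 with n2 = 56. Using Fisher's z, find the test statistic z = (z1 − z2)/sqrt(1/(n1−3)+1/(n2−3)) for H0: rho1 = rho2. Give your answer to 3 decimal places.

Fisher z-transforms: z1 = atanh(-0.63) = -0.741416, z2 = atanh(0.44) = 0.472231; difference d = -1.213647
Var(d) = 1/89 + 1/53 = 0.0112360 + 0.0188679 = 0.0301039
z = d/√Var(d) = -1.213647 / √0.0301039 = -1.213647 / 0.173505 = -6.995

-6.995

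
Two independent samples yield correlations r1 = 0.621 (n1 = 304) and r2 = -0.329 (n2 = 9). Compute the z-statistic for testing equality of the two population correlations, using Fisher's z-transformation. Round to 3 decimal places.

Fisher z-transforms: z1 = atanh(0.621) = 0.726631, z2 = atanh(-0.329) = -0.341706; difference d = 1.068337
Var(d) = 1/301 + 1/6 = 0.0033223 + 0.1666667 = 0.1699890
z = d/√Var(d) = 1.068337 / √0.1699890 = 1.068337 / 0.412297 = 2.591

2.591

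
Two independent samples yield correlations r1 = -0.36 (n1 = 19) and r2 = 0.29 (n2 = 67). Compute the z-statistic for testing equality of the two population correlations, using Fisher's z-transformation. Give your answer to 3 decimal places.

-2.417

Fisher z-transforms: z1 = atanh(-0.36) = -0.376886, z2 = atanh(0.29) = 0.298566; difference d = -0.675452
Var(d) = 1/16 + 1/64 = 0.0625000 + 0.0156250 = 0.0781250
z = d/√Var(d) = -0.675452 / √0.0781250 = -0.675452 / 0.279508 = -2.417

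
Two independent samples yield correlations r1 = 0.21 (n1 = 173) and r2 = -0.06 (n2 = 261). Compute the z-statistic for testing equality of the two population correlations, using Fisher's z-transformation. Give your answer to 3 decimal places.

z1 = atanh(0.21) = 0.213171,  z2 = atanh(-0.06) = -0.060072
SE = √(1/(n1−3) + 1/(n2−3)) = √(1/170 + 1/258) = √(0.0058824 + 0.0038760) = √0.0097584 = 0.098785
z = (z1 − z2)/SE = (0.213171 − (-0.060072)) / 0.098785 = 0.273243 / 0.098785 = 2.766

2.766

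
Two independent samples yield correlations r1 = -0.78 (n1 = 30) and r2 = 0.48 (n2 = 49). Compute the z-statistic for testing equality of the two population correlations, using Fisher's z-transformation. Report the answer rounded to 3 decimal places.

z1 = atanh(-0.78) = -1.045371,  z2 = atanh(0.48) = 0.522984
SE = √(1/(n1−3) + 1/(n2−3)) = √(1/27 + 1/46) = √(0.0370370 + 0.0217391) = √0.0587761 = 0.242438
z = (z1 − z2)/SE = (-1.045371 − 0.522984) / 0.242438 = -1.568355 / 0.242438 = -6.469

-6.469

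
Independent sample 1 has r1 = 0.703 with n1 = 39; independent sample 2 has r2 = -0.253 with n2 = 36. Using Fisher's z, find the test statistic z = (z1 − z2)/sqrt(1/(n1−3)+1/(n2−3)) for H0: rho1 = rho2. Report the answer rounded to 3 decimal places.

Fisher z-transforms: z1 = atanh(0.703) = 0.873207, z2 = atanh(-0.253) = -0.258615; difference d = 1.131822
Var(d) = 1/36 + 1/33 = 0.0277778 + 0.0303030 = 0.0580808
z = d/√Var(d) = 1.131822 / √0.0580808 = 1.131822 / 0.241000 = 4.696

4.696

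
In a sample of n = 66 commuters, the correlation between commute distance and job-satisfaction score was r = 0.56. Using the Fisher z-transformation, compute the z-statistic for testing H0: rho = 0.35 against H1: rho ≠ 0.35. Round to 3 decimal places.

2.122

Fisher z: atanh(0.56) = 0.632833, atanh(0.35) = 0.365444
z = (z_r − z_0)·√(n−3) = (0.632833 − 0.365444)·√63 = 0.267389 · 7.937254 = 2.122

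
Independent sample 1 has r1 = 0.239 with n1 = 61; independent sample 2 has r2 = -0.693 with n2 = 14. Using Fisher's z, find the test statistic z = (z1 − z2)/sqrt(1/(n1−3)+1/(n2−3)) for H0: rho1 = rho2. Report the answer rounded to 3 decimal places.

z1 = atanh(0.239) = 0.243713,  z2 = atanh(-0.693) = -0.853705
SE = √(1/(n1−3) + 1/(n2−3)) = √(1/58 + 1/11) = √(0.0172414 + 0.0909091) = √0.1081505 = 0.328862
z = (z1 − z2)/SE = (0.243713 − (-0.853705)) / 0.328862 = 1.097418 / 0.328862 = 3.337

3.337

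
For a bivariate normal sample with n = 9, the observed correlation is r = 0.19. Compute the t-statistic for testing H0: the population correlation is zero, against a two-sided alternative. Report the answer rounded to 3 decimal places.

1 − r² = 1 − 0.0361 = 0.9639;  √(1−r²) = 0.981784
√(n−2) = √7 = 2.645751
t = r·√(n−2)/√(1−r²) = 0.19 · 2.645751 / 0.981784 = 0.512

0.512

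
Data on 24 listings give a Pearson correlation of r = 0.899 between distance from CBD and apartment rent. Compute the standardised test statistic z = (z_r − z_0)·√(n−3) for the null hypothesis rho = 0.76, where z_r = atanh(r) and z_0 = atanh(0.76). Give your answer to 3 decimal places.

z_r = atanh(0.899) = 1.466981,  z_0 = atanh(0.76) = 0.996215
SE = 1/√(n−3) = 1/√21 = 0.218218
z = (z_r − z_0)/SE = (1.466981 − 0.996215) / 0.218218 = 0.470766 / 0.218218 = 2.157

2.157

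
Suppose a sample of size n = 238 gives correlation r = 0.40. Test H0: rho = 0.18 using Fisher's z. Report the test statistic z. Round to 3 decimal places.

z_r = atanh(0.40) = 0.423649,  z_0 = atanh(0.18) = 0.181983
SE = 1/√(n−3) = 1/√235 = 0.065233
z = (z_r − z_0)/SE = (0.423649 − 0.181983) / 0.065233 = 0.241666 / 0.065233 = 3.705

3.705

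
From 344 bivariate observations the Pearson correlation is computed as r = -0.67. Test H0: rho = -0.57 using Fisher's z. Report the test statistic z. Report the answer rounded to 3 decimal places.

z_r = atanh(-0.67) = -0.810743,  z_0 = atanh(-0.57) = -0.647523
SE = 1/√(n−3) = 1/√341 = 0.054153
z = (z_r − z_0)/SE = (-0.810743 − (-0.647523)) / 0.054153 = -0.163220 / 0.054153 = -3.014

-3.014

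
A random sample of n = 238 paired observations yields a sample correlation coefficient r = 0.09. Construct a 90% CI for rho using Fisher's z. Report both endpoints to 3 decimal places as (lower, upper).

z_r = atanh(0.09) = 0.090244;  SE = 1/√(n−3) = 1/√235 = 0.065233
z-limits: 0.090244 ± 1.645·0.065233 = 0.090244 ± 0.107308 = [-0.017064, 0.197552]
ρ-limits: (tanh -0.017064, tanh 0.197552) = (-0.017, 0.195)

(-0.017, 0.195)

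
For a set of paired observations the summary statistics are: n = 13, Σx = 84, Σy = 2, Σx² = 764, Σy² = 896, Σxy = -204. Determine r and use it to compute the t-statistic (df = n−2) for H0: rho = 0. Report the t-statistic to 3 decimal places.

Numerator: nΣxy − (Σx)(Σy) = 13·(-204) − (84)(2) = -2820
Denominator: √[(nΣx²−(Σx)²)(nΣy²−(Σy)²)]
  nΣx²−(Σx)² = 13·764 − 7056 = 2876;  nΣy²−(Σy)² = 13·896 − 4 = 11644
  √(2876·11644) = √33488144 = 5786.8942
r = -2820 / 5786.8942 = -0.4873
t = r·√(n−2)/√(1−r²) = -0.4873·√11 / √(1−0.237461) = -1.616191 / 0.873235 = -1.851

-1.851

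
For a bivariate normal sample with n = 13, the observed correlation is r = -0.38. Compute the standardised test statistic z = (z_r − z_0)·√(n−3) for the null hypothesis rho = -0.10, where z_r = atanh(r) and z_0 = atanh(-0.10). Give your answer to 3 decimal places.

-0.948

Fisher z: atanh(-0.38) = -0.400060, atanh(-0.10) = -0.100335
z = (z_r − z_0)·√(n−3) = (-0.400060 − (-0.100335))·√10 = -0.299725 · 3.162278 = -0.948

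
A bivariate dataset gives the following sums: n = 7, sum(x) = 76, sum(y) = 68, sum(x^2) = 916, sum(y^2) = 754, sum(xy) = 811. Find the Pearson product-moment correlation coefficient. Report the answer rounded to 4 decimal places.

0.7892

S_xy = nΣxy − ΣxΣy = 7·811 − 76·68 = 5677 − 5168 = 509
S_xx = nΣx² − (Σx)² = 7·916 − 76² = 6412 − 5776 = 636
S_yy = nΣy² − (Σy)² = 7·754 − 68² = 5278 − 4624 = 654
r = S_xy / √(S_xx·S_yy) = 509 / √(636·654) = 509 / √415944 = 509 / 644.9372 = 0.7892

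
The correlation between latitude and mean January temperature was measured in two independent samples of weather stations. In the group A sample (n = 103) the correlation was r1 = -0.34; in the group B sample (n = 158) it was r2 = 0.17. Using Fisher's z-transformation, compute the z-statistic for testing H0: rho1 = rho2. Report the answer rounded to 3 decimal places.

Fisher z-transforms: z1 = atanh(-0.34) = -0.354093, z2 = atanh(0.17) = 0.171667; difference d = -0.525760
Var(d) = 1/100 + 1/155 = 0.0100000 + 0.0064516 = 0.0164516
z = d/√Var(d) = -0.525760 / √0.0164516 = -0.525760 / 0.128264 = -4.099

-4.099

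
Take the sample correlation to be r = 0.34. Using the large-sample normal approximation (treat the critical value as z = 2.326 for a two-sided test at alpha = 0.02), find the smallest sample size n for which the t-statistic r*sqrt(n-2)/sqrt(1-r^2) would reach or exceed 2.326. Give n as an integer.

r√(n−2)/√(1−r²) ≥ 2.326  ⇔  n−2 ≥ (2.326)²·(1−r²)/r²
(1−r²)/r² = (1−0.1156)/0.1156 = 7.6505
n ≥ 2 + 5.410276·7.6505 = 2 + 41.3913 = 43.3913
⌈43.3913⌉ = 44

44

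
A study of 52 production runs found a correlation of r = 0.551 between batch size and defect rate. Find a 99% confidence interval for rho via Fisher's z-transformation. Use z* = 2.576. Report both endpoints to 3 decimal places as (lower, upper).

(0.247, 0.756)

Fisher z: z_r = atanh(r) = ½·ln((1+0.551)/(1−0.551)) = 0.619816
SE(z) = 1/√(n−3) = 1/√49 = 0.142857
99% ⇒ z* = 2.576; margin = 2.576·0.142857 = 0.368000
CI on z-scale: (0.251816, 0.987816)
Back-transform: tanh(0.251816) = 0.246625, tanh(0.987816) = 0.756430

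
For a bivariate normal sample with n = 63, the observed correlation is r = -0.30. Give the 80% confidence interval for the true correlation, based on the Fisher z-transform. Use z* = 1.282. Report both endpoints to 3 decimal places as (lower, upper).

(-0.442, -0.143)

z_r = atanh(-0.30) = -0.309520;  SE = 1/√(n−3) = 1/√60 = 0.129099
z-limits: -0.309520 ± 1.282·0.129099 = -0.309520 ± 0.165505 = [-0.475025, -0.144015]
ρ-limits: (tanh -0.475025, tanh -0.144015) = (-0.442, -0.143)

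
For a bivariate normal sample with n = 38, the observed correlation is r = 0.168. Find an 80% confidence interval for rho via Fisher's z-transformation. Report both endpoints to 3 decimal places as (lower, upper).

(-0.047, 0.368)

z_r = atanh(0.168) = 0.169608;  SE = 1/√(n−3) = 1/√35 = 0.169031
z-limits: 0.169608 ± 1.282·0.169031 = 0.169608 ± 0.216698 = [-0.047090, 0.386306]
ρ-limits: (tanh -0.047090, tanh 0.386306) = (-0.047, 0.368)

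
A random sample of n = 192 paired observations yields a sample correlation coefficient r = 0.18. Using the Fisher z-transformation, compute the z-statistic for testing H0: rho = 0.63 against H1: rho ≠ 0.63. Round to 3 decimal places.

Fisher z: atanh(0.18) = 0.181983, atanh(0.63) = 0.741416
z = (z_r − z_0)·√(n−3) = (0.181983 − 0.741416)·√189 = -0.559433 · 13.747727 = -7.691

-7.691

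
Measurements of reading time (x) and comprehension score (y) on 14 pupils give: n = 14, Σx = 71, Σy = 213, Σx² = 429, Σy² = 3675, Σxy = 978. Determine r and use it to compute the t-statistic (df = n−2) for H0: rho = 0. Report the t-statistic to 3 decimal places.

Numerator: nΣxy − (Σx)(Σy) = 14·978 − (71)(213) = -1431
Denominator: √[(nΣx²−(Σx)²)(nΣy²−(Σy)²)]
  nΣx²−(Σx)² = 14·429 − 5041 = 965;  nΣy²−(Σy)² = 14·3675 − 45369 = 6081
  √(965·6081) = √5868165 = 2422.4296
r = -1431 / 2422.4296 = -0.5907
t = r·√(n−2)/√(1−r²) = -0.5907·√12 / √(1−0.348926) = -2.046245 / 0.806892 = -2.536

-2.536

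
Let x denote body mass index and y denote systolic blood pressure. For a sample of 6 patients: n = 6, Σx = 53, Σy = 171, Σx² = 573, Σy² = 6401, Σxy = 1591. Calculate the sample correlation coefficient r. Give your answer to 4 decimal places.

Numerator: nΣxy − (Σx)(Σy) = 6·1591 − (53)(171) = 483
Denominator: √[(nΣx²−(Σx)²)(nΣy²−(Σy)²)]
  nΣx²−(Σx)² = 6·573 − 2809 = 629;  nΣy²−(Σy)² = 6·6401 − 29241 = 9165
  √(629·9165) = √5764785 = 2400.9967
r = 483 / 2400.9967 = 0.2012

0.2012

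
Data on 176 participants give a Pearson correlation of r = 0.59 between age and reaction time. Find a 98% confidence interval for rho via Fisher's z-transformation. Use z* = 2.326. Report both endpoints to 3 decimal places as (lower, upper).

z_r = atanh(0.59) = 0.677666;  SE = 1/√(n−3) = 1/√173 = 0.076029
z-limits: 0.677666 ± 2.326·0.076029 = 0.677666 ± 0.176843 = [0.500823, 0.854509]
ρ-limits: (tanh 0.500823, tanh 0.854509) = (0.463, 0.693)

(0.463, 0.693)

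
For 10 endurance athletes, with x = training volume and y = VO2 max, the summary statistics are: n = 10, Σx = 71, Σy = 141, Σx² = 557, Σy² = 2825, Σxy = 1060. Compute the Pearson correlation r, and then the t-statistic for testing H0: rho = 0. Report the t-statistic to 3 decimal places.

Numerator: nΣxy − (Σx)(Σy) = 10·1060 − (71)(141) = 589
Denominator: √[(nΣx²−(Σx)²)(nΣy²−(Σy)²)]
  nΣx²−(Σx)² = 10·557 − 5041 = 529;  nΣy²−(Σy)² = 10·2825 − 19881 = 8369
  √(529·8369) = √4427201 = 2104.0915
r = 589 / 2104.0915 = 0.2799
t = r·√(n−2)/√(1−r²) = 0.2799·√8 / √(1−0.078344) = 0.791677 / 0.960029 = 0.825

0.825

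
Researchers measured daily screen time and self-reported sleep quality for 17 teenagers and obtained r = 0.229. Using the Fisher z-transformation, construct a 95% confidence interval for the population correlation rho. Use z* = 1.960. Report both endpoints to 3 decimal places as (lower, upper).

z_r = atanh(0.229) = 0.233134;  SE = 1/√(n−3) = 1/√14 = 0.267261
z-limits: 0.233134 ± 1.960·0.267261 = 0.233134 ± 0.523832 = [-0.290698, 0.756966]
ρ-limits: (tanh -0.290698, tanh 0.756966) = (-0.283, 0.639)

(-0.283, 0.639)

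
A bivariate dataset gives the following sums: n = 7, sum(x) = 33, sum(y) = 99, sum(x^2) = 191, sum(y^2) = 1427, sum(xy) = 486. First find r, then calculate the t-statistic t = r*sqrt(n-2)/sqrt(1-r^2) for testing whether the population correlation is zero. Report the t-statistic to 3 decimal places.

1.791

Numerator: nΣxy − (Σx)(Σy) = 7·486 − (33)(99) = 135
Denominator: √[(nΣx²−(Σx)²)(nΣy²−(Σy)²)]
  nΣx²−(Σx)² = 7·191 − 1089 = 248;  nΣy²−(Σy)² = 7·1427 − 9801 = 188
  √(248·188) = √46624 = 215.9259
r = 135 / 215.9259 = 0.6252
t = r·√(n−2)/√(1−r²) = 0.6252·√5 / √(1−0.390875) = 1.397990 / 0.780465 = 1.791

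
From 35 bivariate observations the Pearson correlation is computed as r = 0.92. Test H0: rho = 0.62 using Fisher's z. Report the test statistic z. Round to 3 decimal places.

4.888

z_r = atanh(0.92) = 1.589027,  z_0 = atanh(0.62) = 0.725005
SE = 1/√(n−3) = 1/√32 = 0.176777
z = (z_r − z_0)/SE = (1.589027 − 0.725005) / 0.176777 = 0.864022 / 0.176777 = 4.888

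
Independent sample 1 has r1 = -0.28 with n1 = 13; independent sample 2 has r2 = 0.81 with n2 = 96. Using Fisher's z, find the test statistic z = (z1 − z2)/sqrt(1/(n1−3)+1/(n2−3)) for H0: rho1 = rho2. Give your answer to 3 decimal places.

z1 = atanh(-0.28) = -0.287682,  z2 = atanh(0.81) = 1.127029
SE = √(1/(n1−3) + 1/(n2−3)) = √(1/10 + 1/93) = √(0.1000000 + 0.0107527) = √0.1107527 = 0.332795
z = (z1 − z2)/SE = (-0.287682 − 1.127029) / 0.332795 = -1.414711 / 0.332795 = -4.251

-4.251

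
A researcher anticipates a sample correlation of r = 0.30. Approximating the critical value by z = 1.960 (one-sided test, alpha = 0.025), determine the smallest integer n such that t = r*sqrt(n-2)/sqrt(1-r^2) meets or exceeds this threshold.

41

r√(n−2)/√(1−r²) ≥ 1.960  ⇔  n−2 ≥ (1.960)²·(1−r²)/r²
(1−r²)/r² = (1−0.0900)/0.0900 = 10.1111
n ≥ 2 + 3.8416·10.1111 = 2 + 38.8428 = 40.8428
⌈40.8428⌉ = 41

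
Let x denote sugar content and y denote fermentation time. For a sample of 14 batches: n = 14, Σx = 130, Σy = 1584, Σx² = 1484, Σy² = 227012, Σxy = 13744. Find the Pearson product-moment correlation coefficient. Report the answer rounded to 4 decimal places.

-0.2652

Numerator: nΣxy − (Σx)(Σy) = 14·13744 − (130)(1584) = -13504
Denominator: √[(nΣx²−(Σx)²)(nΣy²−(Σy)²)]
  nΣx²−(Σx)² = 14·1484 − 16900 = 3876;  nΣy²−(Σy)² = 14·227012 − 2509056 = 669112
  √(3876·669112) = √2593478112 = 50926.2026
r = -13504 / 50926.2026 = -0.2652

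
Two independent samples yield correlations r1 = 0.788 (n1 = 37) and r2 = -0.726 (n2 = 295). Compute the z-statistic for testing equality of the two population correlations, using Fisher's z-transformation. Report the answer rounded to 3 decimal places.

Fisher z-transforms: z1 = atanh(0.788) = 1.066133, z2 = atanh(-0.726) = -0.920217; difference d = 1.986350
Var(d) = 1/34 + 1/292 = 0.0294118 + 0.0034247 = 0.0328365
z = d/√Var(d) = 1.986350 / √0.0328365 = 1.986350 / 0.181208 = 10.962

10.962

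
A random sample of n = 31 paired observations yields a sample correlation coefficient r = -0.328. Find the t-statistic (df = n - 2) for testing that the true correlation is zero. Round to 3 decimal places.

-1.870

1 − r² = 1 − 0.107584 = 0.892416;  √(1−r²) = 0.944678
√(n−2) = √29 = 5.385165
t = r·√(n−2)/√(1−r²) = -0.328 · 5.385165 / 0.944678 = -1.870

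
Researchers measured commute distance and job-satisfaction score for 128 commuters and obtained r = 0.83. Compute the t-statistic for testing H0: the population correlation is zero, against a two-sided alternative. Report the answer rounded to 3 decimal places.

t = r·√(n−2) / √(1−r²) with r = 0.83, n = 128
  = 0.83·√126 / √(1 − 0.6889)
  = 0.83·11.224972 / 0.557763
  = 9.316727 / 0.557763 = 16.704

16.704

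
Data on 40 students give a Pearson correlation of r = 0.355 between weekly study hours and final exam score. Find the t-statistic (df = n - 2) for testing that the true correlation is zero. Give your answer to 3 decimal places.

2.341

t = r·√(n−2) / √(1−r²) with r = 0.355, n = 40
  = 0.355·√38 / √(1 − 0.126025)
  = 0.355·6.164414 / 0.934866
  = 2.188367 / 0.934866 = 2.341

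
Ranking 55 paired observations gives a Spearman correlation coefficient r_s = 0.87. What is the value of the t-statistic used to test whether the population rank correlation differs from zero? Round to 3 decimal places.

12.846

1 − r_s² = 1 − 0.7569 = 0.2431;  √(1−r_s²) = 0.493052
√(n−2) = √53 = 7.280110
t = r_s·√(n−2)/√(1−r_s²) = 0.87 · 7.280110 / 0.493052 = 12.846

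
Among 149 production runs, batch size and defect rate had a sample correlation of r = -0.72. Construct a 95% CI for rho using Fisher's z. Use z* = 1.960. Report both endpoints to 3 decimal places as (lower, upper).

z_r = atanh(-0.72) = -0.907645;  SE = 1/√(n−3) = 1/√146 = 0.082761
z-limits: -0.907645 ± 1.960·0.082761 = -0.907645 ± 0.162212 = [-1.069857, -0.745433]
ρ-limits: (tanh -1.069857, tanh -0.745433) = (-0.789, -0.632)

(-0.789, -0.632)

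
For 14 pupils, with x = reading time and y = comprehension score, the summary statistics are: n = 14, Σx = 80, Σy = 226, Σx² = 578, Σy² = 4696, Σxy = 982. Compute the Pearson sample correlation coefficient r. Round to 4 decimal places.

Numerator: nΣxy − (Σx)(Σy) = 14·982 − (80)(226) = -4332
Denominator: √[(nΣx²−(Σx)²)(nΣy²−(Σy)²)]
  nΣx²−(Σx)² = 14·578 − 6400 = 1692;  nΣy²−(Σy)² = 14·4696 − 51076 = 14668
  √(1692·14668) = √24818256 = 4981.7924
r = -4332 / 4981.7924 = -0.8696

-0.8696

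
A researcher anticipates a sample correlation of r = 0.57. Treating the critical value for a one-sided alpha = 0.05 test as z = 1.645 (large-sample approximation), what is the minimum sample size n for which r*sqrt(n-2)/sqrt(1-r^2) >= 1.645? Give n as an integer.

8

Need r·√(n−2)/√(1−r²) ≥ 1.645
√(n−2) ≥ 1.645·√(1−0.3249) / 0.57 = 1.645·0.821645 / 0.57 = 2.3712
n−2 ≥ 5.6226  ⇒  n ≥ 7.6226
Smallest integer n = 8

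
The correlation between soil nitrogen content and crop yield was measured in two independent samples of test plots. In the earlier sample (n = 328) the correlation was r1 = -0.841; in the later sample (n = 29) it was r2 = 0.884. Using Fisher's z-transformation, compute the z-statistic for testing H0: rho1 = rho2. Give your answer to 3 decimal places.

Fisher z-transforms: z1 = atanh(-0.841) = -1.224580, z2 = atanh(0.884) = 1.393781; difference d = -2.618361
Var(d) = 1/325 + 1/26 = 0.0030769 + 0.0384615 = 0.0415384
z = d/√Var(d) = -2.618361 / √0.0415384 = -2.618361 / 0.203810 = -12.847

-12.847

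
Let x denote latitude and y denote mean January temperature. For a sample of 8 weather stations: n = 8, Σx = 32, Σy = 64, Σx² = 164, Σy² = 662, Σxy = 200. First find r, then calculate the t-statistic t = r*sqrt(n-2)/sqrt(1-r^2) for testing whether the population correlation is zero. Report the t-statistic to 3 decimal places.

Numerator: nΣxy − (Σx)(Σy) = 8·200 − (32)(64) = -448
Denominator: √[(nΣx²−(Σx)²)(nΣy²−(Σy)²)]
  nΣx²−(Σx)² = 8·164 − 1024 = 288;  nΣy²−(Σy)² = 8·662 − 4096 = 1200
  √(288·1200) = √345600 = 587.8775
r = -448 / 587.8775 = -0.7621
t = r·√(n−2)/√(1−r²) = -0.7621·√6 / √(1−0.580796) = -1.866756 / 0.647460 = -2.883

-2.883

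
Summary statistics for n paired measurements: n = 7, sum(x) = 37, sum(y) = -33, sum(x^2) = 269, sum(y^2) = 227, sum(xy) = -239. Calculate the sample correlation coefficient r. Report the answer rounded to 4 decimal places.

-0.8916

S_xy = nΣxy − ΣxΣy = 7·(-239) − 37·(-33) = -1673 − (-1221) = -452
S_xx = nΣx² − (Σx)² = 7·269 − 37² = 1883 − 1369 = 514
S_yy = nΣy² − (Σy)² = 7·227 − (-33)² = 1589 − 1089 = 500
r = S_xy / √(S_xx·S_yy) = -452 / √(514·500) = -452 / √257000 = -452 / 506.9517 = -0.8916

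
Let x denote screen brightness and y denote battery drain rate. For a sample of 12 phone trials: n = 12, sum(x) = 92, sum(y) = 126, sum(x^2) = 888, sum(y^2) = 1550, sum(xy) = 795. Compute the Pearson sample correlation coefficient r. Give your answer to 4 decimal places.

S_xy = nΣxy − ΣxΣy = 12·795 − 92·126 = 9540 − 11592 = -2052
S_xx = nΣx² − (Σx)² = 12·888 − 92² = 10656 − 8464 = 2192
S_yy = nΣy² − (Σy)² = 12·1550 − 126² = 18600 − 15876 = 2724
r = S_xy / √(S_xx·S_yy) = -2052 / √(2192·2724) = -2052 / √5971008 = -2052 / 2443.5646 = -0.8398

-0.8398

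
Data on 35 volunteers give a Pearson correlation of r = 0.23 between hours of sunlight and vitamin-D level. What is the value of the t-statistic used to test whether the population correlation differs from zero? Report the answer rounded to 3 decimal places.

t = r·√(n−2) / √(1−r²) with r = 0.23, n = 35
  = 0.23·√33 / √(1 − 0.0529)
  = 0.23·5.744563 / 0.973191
  = 1.321249 / 0.973191 = 1.358

1.358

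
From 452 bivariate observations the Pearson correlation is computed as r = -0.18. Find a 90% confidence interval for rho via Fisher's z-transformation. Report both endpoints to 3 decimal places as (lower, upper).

z_r = atanh(-0.18) = -0.181983;  SE = 1/√(n−3) = 1/√449 = 0.047193
z-limits: -0.181983 ± 1.645·0.047193 = -0.181983 ± 0.077632 = [-0.259615, -0.104351]
ρ-limits: (tanh -0.259615, tanh -0.104351) = (-0.254, -0.104)

(-0.254, -0.104)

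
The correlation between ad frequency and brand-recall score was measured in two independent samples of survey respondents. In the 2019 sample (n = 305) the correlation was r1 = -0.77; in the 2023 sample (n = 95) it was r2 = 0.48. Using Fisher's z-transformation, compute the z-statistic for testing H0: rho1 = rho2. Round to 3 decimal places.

z1 = atanh(-0.77) = -1.020328,  z2 = atanh(0.48) = 0.522984
SE = √(1/(n1−3) + 1/(n2−3)) = √(1/302 + 1/92) = √(0.0033113 + 0.0108696) = √0.0141809 = 0.119084
z = (z1 − z2)/SE = (-1.020328 − 0.522984) / 0.119084 = -1.543312 / 0.119084 = -12.960

-12.960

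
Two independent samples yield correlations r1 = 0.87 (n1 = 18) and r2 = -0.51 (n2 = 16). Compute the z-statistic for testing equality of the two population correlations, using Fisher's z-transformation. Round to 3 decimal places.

Fisher z-transforms: z1 = atanh(0.87) = 1.333080, z2 = atanh(-0.51) = -0.562730; difference d = 1.895810
Var(d) = 1/15 + 1/13 = 0.0666667 + 0.0769231 = 0.1435898
z = d/√Var(d) = 1.895810 / √0.1435898 = 1.895810 / 0.378932 = 5.003

5.003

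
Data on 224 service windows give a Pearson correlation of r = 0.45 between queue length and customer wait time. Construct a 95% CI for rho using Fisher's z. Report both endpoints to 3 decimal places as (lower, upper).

Fisher z: z_r = atanh(r) = ½·ln((1+0.45)/(1−0.45)) = 0.484700
SE(z) = 1/√(n−3) = 1/√221 = 0.067267
95% ⇒ z* = 1.960; margin = 1.960·0.067267 = 0.131843
CI on z-scale: (0.352857, 0.616543)
Back-transform: tanh(0.352857) = 0.338907, tanh(0.616543) = 0.548716

(0.339, 0.549)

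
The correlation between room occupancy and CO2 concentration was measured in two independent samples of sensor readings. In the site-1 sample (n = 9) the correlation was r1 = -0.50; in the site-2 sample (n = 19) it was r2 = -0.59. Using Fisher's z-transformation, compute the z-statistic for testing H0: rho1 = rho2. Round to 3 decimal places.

z1 = atanh(-0.50) = -0.549306,  z2 = atanh(-0.59) = -0.677666
SE = √(1/(n1−3) + 1/(n2−3)) = √(1/6 + 1/16) = √(0.1666667 + 0.0625000) = √0.2291667 = 0.478714
z = (z1 − z2)/SE = (-0.549306 − (-0.677666)) / 0.478714 = 0.128360 / 0.478714 = 0.268

0.268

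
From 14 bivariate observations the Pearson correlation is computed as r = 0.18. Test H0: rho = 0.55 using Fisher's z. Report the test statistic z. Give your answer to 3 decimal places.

Fisher z: atanh(0.18) = 0.181983, atanh(0.55) = 0.618381
z = (z_r − z_0)·√(n−3) = (0.181983 − 0.618381)·√11 = -0.436398 · 3.316625 = -1.447

-1.447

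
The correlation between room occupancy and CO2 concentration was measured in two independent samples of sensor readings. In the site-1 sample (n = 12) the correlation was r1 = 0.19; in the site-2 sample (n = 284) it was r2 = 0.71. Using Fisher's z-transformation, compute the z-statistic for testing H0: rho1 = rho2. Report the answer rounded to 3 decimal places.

-2.052

Fisher z-transforms: z1 = atanh(0.19) = 0.192337, z2 = atanh(0.71) = 0.887184; difference d = -0.694847
Var(d) = 1/9 + 1/281 = 0.1111111 + 0.0035587 = 0.1146698
z = d/√Var(d) = -0.694847 / √0.1146698 = -0.694847 / 0.338629 = -2.052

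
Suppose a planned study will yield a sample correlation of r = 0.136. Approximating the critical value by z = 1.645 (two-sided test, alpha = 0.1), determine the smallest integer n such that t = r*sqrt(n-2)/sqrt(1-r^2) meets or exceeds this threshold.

r√(n−2)/√(1−r²) ≥ 1.645  ⇔  n−2 ≥ (1.645)²·(1−r²)/r²
(1−r²)/r² = (1−0.018496)/0.018496 = 53.0657
n ≥ 2 + 2.706025·53.0657 = 2 + 143.5971 = 145.5971
⌈145.5971⌉ = 146

146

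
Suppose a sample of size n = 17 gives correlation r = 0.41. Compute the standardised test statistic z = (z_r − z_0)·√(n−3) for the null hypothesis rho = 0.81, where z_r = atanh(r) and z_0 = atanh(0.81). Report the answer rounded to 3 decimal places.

z_r = atanh(0.41) = 0.435611,  z_0 = atanh(0.81) = 1.127029
SE = 1/√(n−3) = 1/√14 = 0.267261
z = (z_r − z_0)/SE = (0.435611 − 1.127029) / 0.267261 = -0.691418 / 0.267261 = -2.587

-2.587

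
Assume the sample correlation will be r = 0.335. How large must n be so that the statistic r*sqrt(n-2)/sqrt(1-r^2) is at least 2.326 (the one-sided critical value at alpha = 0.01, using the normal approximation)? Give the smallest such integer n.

Need r·√(n−2)/√(1−r²) ≥ 2.326
√(n−2) ≥ 2.326·√(1−0.112225) / 0.335 = 2.326·0.942218 / 0.335 = 6.5421
n−2 ≥ 42.7991  ⇒  n ≥ 44.7991
Smallest integer n = 45

45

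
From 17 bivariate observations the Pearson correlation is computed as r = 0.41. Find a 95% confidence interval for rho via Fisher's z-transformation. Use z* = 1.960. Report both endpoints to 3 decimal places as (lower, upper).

(-0.088, 0.744)

z_r = atanh(0.41) = 0.435611;  SE = 1/√(n−3) = 1/√14 = 0.267261
z-limits: 0.435611 ± 1.960·0.267261 = 0.435611 ± 0.523832 = [-0.088221, 0.959443]
ρ-limits: (tanh -0.088221, tanh 0.959443) = (-0.088, 0.744)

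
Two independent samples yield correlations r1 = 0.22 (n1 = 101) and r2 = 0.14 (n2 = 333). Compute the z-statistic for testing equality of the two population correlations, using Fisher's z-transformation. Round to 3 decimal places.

0.719

z1 = atanh(0.22) = 0.223656,  z2 = atanh(0.14) = 0.140926
SE = √(1/(n1−3) + 1/(n2−3)) = √(1/98 + 1/330) = √(0.0102041 + 0.0030303) = √0.0132344 = 0.115041
z = (z1 − z2)/SE = (0.223656 − 0.140926) / 0.115041 = 0.082730 / 0.115041 = 0.719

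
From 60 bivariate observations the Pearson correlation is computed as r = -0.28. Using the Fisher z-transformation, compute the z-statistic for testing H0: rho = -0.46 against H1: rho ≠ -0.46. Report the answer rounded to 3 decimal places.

Fisher z: atanh(-0.28) = -0.287682, atanh(-0.46) = -0.497311
z = (z_r − z_0)·√(n−3) = (-0.287682 − (-0.497311))·√57 = 0.209629 · 7.549834 = 1.583

1.583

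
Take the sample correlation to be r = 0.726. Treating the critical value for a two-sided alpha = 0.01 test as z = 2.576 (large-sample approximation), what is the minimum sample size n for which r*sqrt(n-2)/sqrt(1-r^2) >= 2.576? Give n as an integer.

Need r·√(n−2)/√(1−r²) ≥ 2.576
√(n−2) ≥ 2.576·√(1−0.527076) / 0.726 = 2.576·0.687695 / 0.726 = 2.4401
n−2 ≥ 5.9541  ⇒  n ≥ 7.9541
Smallest integer n = 8

8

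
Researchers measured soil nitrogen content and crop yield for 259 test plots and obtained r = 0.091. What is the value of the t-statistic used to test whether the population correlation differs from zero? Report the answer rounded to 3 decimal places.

t = r·√(n−2) / √(1−r²) with r = 0.091, n = 259
  = 0.091·√257 / √(1 − 0.008281)
  = 0.091·16.031220 / 0.995851
  = 1.458841 / 0.995851 = 1.465

1.465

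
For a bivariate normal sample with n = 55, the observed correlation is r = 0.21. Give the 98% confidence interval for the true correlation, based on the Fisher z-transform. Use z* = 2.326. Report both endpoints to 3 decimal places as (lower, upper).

Fisher z: z_r = atanh(r) = ½·ln((1+0.21)/(1−0.21)) = 0.213171
SE(z) = 1/√(n−3) = 1/√52 = 0.138675
98% ⇒ z* = 2.326; margin = 2.326·0.138675 = 0.322558
CI on z-scale: (-0.109387, 0.535729)
Back-transform: tanh(-0.109387) = -0.108953, tanh(0.535729) = 0.489748

(-0.109, 0.490)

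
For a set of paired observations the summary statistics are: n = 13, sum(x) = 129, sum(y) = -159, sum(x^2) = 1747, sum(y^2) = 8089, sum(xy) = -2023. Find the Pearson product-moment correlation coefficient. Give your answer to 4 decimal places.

Numerator: nΣxy − (Σx)(Σy) = 13·(-2023) − (129)(-159) = -5788
Denominator: √[(nΣx²−(Σx)²)(nΣy²−(Σy)²)]
  nΣx²−(Σx)² = 13·1747 − 16641 = 6070;  nΣy²−(Σy)² = 13·8089 − 25281 = 79876
  √(6070·79876) = √484847320 = 22019.2489
r = -5788 / 22019.2489 = -0.2629

-0.2629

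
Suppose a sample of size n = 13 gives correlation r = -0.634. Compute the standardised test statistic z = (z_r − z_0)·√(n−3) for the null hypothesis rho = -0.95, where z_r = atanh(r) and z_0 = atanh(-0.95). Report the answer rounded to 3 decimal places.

Fisher z: atanh(-0.634) = -0.748076, atanh(-0.95) = -1.831781
z = (z_r − z_0)·√(n−3) = (-0.748076 − (-1.831781))·√10 = 1.083705 · 3.162278 = 3.427

3.427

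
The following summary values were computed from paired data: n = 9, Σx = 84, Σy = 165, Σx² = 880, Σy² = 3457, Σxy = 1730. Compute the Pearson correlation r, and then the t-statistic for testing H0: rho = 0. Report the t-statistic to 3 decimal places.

S_xy = nΣxy − ΣxΣy = 9·1730 − 84·165 = 15570 − 13860 = 1710
S_xx = nΣx² − (Σx)² = 9·880 − 84² = 7920 − 7056 = 864
S_yy = nΣy² − (Σy)² = 9·3457 − 165² = 31113 − 27225 = 3888
r = S_xy / √(S_xx·S_yy) = 1710 / √(864·3888) = 1710 / √3359232 = 1710 / 1832.8208 = 0.9330
t = r·√(n−2)/√(1−r²) = 0.9330·√7 / √(1−0.870489) = 2.468486 / 0.359876 = 6.859

6.859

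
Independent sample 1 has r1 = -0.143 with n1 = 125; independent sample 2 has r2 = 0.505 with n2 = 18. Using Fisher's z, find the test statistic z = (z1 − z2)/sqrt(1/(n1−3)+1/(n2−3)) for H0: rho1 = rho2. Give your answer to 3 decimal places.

-2.558

z1 = atanh(-0.143) = -0.143987,  z2 = atanh(0.505) = 0.555995
SE = √(1/(n1−3) + 1/(n2−3)) = √(1/122 + 1/15) = √(0.0081967 + 0.0666667) = √0.0748634 = 0.273612
z = (z1 − z2)/SE = (-0.143987 − 0.555995) / 0.273612 = -0.699982 / 0.273612 = -2.558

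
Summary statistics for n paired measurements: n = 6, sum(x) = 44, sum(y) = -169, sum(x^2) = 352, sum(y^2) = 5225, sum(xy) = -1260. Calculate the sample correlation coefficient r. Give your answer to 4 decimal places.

-0.1770

S_xy = nΣxy − ΣxΣy = 6·(-1260) − 44·(-169) = -7560 − (-7436) = -124
S_xx = nΣx² − (Σx)² = 6·352 − 44² = 2112 − 1936 = 176
S_yy = nΣy² − (Σy)² = 6·5225 − (-169)² = 31350 − 28561 = 2789
r = S_xy / √(S_xx·S_yy) = -124 / √(176·2789) = -124 / √490864 = -124 / 700.6169 = -0.1770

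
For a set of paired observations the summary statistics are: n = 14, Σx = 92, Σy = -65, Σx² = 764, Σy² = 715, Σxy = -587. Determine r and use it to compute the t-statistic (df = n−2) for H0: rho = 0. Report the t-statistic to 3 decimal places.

-2.758

Numerator: nΣxy − (Σx)(Σy) = 14·(-587) − (92)(-65) = -2238
Denominator: √[(nΣx²−(Σx)²)(nΣy²−(Σy)²)]
  nΣx²−(Σx)² = 14·764 − 8464 = 2232;  nΣy²−(Σy)² = 14·715 − 4225 = 5785
  √(2232·5785) = √12912120 = 3593.3438
r = -2238 / 3593.3438 = -0.6228
t = r·√(n−2)/√(1−r²) = -0.6228·√12 / √(1−0.387880) = -2.157442 / 0.782381 = -2.758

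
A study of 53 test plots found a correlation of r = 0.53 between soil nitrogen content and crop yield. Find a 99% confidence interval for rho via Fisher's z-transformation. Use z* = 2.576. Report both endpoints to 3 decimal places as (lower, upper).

z_r = atanh(0.53) = 0.590145;  SE = 1/√(n−3) = 1/√50 = 0.141421
z-limits: 0.590145 ± 2.576·0.141421 = 0.590145 ± 0.364300 = [0.225845, 0.954445]
ρ-limits: (tanh 0.225845, tanh 0.954445) = (0.222, 0.742)

(0.222, 0.742)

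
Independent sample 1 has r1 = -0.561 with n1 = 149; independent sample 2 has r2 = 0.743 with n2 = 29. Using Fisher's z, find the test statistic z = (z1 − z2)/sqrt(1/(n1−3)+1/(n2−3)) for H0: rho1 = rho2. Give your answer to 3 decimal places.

Fisher z-transforms: z1 = atanh(-0.561) = -0.634291, z2 = atanh(0.743) = 0.957143; difference d = -1.591434
Var(d) = 1/146 + 1/26 = 0.0068493 + 0.0384615 = 0.0453108
z = d/√Var(d) = -1.591434 / √0.0453108 = -1.591434 / 0.212863 = -7.476

-7.476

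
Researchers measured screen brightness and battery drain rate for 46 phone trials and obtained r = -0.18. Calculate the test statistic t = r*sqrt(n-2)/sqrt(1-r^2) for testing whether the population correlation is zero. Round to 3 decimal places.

t = r·√(n−2) / √(1−r²) with r = -0.18, n = 46
  = -0.18·√44 / √(1 − 0.0324)
  = -0.18·6.633250 / 0.983667
  = -1.193985 / 0.983667 = -1.214

-1.214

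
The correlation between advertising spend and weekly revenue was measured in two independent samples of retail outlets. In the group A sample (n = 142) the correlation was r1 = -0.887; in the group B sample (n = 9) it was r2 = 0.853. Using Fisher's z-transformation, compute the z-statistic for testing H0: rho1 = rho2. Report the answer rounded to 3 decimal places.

-6.415

z1 = atanh(-0.887) = -1.407678,  z2 = atanh(0.853) = 1.267064
SE = √(1/(n1−3) + 1/(n2−3)) = √(1/139 + 1/6) = √(0.0071942 + 0.1666667) = √0.1738609 = 0.416966
z = (z1 − z2)/SE = (-1.407678 − 1.267064) / 0.416966 = -2.674742 / 0.416966 = -6.415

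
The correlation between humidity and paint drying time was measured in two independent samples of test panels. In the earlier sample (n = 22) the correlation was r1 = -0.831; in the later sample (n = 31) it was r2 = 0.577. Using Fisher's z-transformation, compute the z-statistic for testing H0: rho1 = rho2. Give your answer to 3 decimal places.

z1 = atanh(-0.831) = -1.191359,  z2 = atanh(0.577) = 0.657954
SE = √(1/(n1−3) + 1/(n2−3)) = √(1/19 + 1/28) = √(0.0526316 + 0.0357143) = √0.0883459 = 0.297230
z = (z1 − z2)/SE = (-1.191359 − 0.657954) / 0.297230 = -1.849313 / 0.297230 = -6.222

-6.222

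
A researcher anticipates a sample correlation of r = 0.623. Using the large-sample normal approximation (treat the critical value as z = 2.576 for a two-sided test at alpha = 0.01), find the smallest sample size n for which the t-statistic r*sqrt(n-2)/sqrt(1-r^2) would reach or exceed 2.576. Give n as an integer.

13

Need r·√(n−2)/√(1−r²) ≥ 2.576
√(n−2) ≥ 2.576·√(1−0.388129) / 0.623 = 2.576·0.782222 / 0.623 = 3.2344
n−2 ≥ 10.4613  ⇒  n ≥ 12.4613
Smallest integer n = 13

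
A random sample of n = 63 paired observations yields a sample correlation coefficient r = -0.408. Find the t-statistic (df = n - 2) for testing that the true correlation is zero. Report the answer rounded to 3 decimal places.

-3.490

t = r·√(n−2) / √(1−r²) with r = -0.408, n = 63
  = -0.408·√61 / √(1 − 0.166464)
  = -0.408·7.810250 / 0.912982
  = -3.186582 / 0.912982 = -3.490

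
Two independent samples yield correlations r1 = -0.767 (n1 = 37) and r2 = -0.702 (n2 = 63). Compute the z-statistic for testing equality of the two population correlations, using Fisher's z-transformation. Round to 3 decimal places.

z1 = atanh(-0.767) = -1.013000,  z2 = atanh(-0.702) = -0.871233
SE = √(1/(n1−3) + 1/(n2−3)) = √(1/34 + 1/60) = √(0.0294118 + 0.0166667) = √0.0460785 = 0.214659
z = (z1 − z2)/SE = (-1.013000 − (-0.871233)) / 0.214659 = -0.141767 / 0.214659 = -0.660

-0.660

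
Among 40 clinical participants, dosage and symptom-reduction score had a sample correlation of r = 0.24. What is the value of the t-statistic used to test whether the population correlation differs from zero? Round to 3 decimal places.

1 − r² = 1 − 0.0576 = 0.9424;  √(1−r²) = 0.970773
√(n−2) = √38 = 6.164414
t = r·√(n−2)/√(1−r²) = 0.24 · 6.164414 / 0.970773 = 1.524

1.524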